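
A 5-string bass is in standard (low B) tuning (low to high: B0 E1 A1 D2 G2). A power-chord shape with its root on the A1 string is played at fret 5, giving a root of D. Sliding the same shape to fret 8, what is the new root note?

F

Moving from fret 5 to fret 8 shifts the root by 3 semitones.
D up 3 semitones is F.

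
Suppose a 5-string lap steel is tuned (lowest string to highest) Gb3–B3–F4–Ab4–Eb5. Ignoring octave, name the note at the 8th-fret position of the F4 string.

Db

Each fret is one semitone, so F4 + 8 = Db.
(Equivalently spelled C#.)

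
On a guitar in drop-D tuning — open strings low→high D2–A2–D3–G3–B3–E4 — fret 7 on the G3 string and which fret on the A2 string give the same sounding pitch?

17

G3 at fret 7 is G3 + 7 semitones = D4.
The open A2 string is 10 semitones below the open G3, so the same pitch on the A2 string lies at fret 7 + 10 = 17.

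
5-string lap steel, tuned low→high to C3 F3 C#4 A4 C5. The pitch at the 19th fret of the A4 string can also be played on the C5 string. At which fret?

16

Fret 19 on A4 is MIDI 69 + 19 = 88 (E6). On the C5 string (open MIDI 72), that pitch is 88 − 72 = fret 16.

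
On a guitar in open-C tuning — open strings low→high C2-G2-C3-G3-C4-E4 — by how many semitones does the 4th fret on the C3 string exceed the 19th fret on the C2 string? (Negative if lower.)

-3 semitones

C3 at fret 4 → E3 (MIDI 52); C2 at fret 19 → G3 (MIDI 55).
52 − 55 = -3, so the two pitches are 3 semitones apart.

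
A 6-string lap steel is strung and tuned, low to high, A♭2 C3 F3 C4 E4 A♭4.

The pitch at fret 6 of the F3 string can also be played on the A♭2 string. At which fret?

Fret 6 on F3 is MIDI 53 + 6 = 59 (B3). On the A♭2 string (open MIDI 44), that pitch is 59 − 44 = fret 15.

15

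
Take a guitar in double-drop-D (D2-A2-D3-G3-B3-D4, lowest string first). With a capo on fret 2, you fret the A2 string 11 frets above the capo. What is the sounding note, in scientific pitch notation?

A#3

The capo raises the open A2 by 2 semitones to B2; fretting 11 more gives A2 + 2 + 11 = A2 + 13 semitones = A#3.
(Also written Bb.)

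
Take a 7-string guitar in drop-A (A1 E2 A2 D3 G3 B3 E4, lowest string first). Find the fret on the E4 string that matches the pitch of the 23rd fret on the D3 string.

Fret 23 on D3 is MIDI 50 + 23 = 73 (C♯5). On the E4 string (open MIDI 64), that pitch is 73 − 64 = fret 9.

9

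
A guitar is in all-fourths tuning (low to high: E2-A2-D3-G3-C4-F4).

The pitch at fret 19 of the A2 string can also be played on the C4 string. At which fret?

4

A2 at fret 19 is A2 + 19 semitones = E4.
The open C4 string is 15 semitones above the open A2, so the same pitch on the C4 string lies at fret 19 − 15 = 4.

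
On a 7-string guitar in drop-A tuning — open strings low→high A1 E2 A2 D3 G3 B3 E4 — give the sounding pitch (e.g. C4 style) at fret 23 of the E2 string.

D#4

Each fret is one semitone, so E2 + 23 = D#4.
(Equivalently spelled Eb4.)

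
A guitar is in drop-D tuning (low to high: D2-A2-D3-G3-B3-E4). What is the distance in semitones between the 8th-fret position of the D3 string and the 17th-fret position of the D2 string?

D3 at fret 8 → A♯3 (MIDI 58); D2 at fret 17 → G3 (MIDI 55).
58 − 55 = 3, so the two pitches are 3 semitones apart, with A♯3 the higher.

3 semitones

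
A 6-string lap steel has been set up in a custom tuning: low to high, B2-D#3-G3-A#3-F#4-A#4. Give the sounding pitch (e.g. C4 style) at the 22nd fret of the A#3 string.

G#5

A#3 is MIDI 58. Adding 22 gives 80, which is G#5.
(Equivalently spelled Ab5.)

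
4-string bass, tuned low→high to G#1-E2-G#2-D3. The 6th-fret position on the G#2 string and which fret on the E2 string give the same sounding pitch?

G#2 at fret 6 is G#2 + 6 semitones = D3.
The open E2 string is 4 semitones below the open G#2, so the same pitch on the E2 string lies at fret 6 + 4 = 10.

10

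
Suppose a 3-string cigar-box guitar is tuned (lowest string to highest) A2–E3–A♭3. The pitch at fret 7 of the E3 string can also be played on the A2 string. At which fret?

Fret 7 on E3 is MIDI 52 + 7 = 59 (B3). On the A2 string (open MIDI 45), that pitch is 59 − 45 = fret 14.

14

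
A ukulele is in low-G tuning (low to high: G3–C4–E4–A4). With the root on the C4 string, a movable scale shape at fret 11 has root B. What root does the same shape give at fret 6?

Moving from fret 11 to fret 6 shifts the root by -5 semitones.
B down 5 semitones is F#.

F#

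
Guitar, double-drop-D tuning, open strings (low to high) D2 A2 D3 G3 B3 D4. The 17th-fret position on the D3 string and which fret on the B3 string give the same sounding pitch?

Fret 17 on D3 is MIDI 50 + 17 = 67 (G4). On the B3 string (open MIDI 59), that pitch is 67 − 59 = fret 8.

8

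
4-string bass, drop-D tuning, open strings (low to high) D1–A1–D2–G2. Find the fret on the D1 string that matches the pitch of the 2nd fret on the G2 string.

19

G2 at fret 2 is G2 + 2 semitones = A2.
The open D1 string is 17 semitones below the open G2, so the same pitch on the D1 string lies at fret 2 + 17 = 19.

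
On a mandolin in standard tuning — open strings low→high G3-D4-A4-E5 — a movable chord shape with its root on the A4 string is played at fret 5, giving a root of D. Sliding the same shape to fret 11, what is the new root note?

Moving from fret 5 to fret 11 shifts the root by 6 semitones.
D up 6 semitones is G#.

G#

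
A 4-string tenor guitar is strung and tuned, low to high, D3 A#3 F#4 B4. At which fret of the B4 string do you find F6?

18

F6 is 18 semitones above the open B4 (B–C–C#–D–…–D#–E–F), so it sits at fret 18.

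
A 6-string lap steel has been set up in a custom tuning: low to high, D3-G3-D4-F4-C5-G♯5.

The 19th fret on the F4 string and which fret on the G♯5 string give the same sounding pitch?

4

F4 at fret 19 is F4 + 19 semitones = C6.
The open G♯5 string is 15 semitones above the open F4, so the same pitch on the G♯5 string lies at fret 19 − 15 = 4.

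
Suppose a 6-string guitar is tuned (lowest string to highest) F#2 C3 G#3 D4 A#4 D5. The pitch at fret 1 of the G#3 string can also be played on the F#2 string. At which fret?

G#3 at fret 1 is G#3 + 1 semitone = A3.
The open F#2 string is 14 semitones below the open G#3, so the same pitch on the F#2 string lies at fret 1 + 14 = 15.

15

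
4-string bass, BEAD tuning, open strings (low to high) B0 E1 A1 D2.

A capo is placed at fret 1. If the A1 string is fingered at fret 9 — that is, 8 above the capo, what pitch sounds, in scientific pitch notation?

The capo raises the open A1 by 1 semitone to A♯1; fretting 8 more gives A1 + 1 + 8 = A1 + 9 semitones = F♯2.
(Also written G♭.)

F♯2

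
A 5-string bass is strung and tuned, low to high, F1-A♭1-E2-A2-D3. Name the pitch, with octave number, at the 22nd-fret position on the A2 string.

G4

A2 is MIDI 45. Adding 22 gives 67, which is G4.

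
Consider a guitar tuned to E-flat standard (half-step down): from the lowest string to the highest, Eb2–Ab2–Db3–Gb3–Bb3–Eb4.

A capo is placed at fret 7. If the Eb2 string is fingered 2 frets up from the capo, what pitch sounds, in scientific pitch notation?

The capo raises the open Eb2 by 7 semitones to Bb2; fretting 2 more gives Eb2 + 7 + 2 = Eb2 + 9 semitones = C3.

C3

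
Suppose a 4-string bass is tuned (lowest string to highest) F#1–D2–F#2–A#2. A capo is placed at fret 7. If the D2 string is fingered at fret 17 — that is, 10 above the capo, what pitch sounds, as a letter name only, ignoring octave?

G

The capo raises the open D2 by 7 semitones to A2; fretting 10 more gives D2 + 7 + 10 = D2 + 17 semitones, landing on G.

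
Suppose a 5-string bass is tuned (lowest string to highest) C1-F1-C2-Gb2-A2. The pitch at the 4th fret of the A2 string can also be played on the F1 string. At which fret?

A2 at fret 4 is A2 + 4 semitones = Db3.
The open F1 string is 16 semitones below the open A2, so the same pitch on the F1 string lies at fret 4 + 16 = 20.

20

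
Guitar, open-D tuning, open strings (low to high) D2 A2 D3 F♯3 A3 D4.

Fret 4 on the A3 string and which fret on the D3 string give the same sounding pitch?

A3 at fret 4 is A3 + 4 semitones = C♯4.
The open D3 string is 7 semitones below the open A3, so the same pitch on the D3 string lies at fret 4 + 7 = 11.

11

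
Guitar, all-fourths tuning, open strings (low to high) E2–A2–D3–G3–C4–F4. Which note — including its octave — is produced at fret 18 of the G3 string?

The open G3 string plus 18 semitones: G–G#–A–A#–…–B–C–C#.
The walk passes from B into C 2 times, so the octave number goes from 3 to 5.

C♯5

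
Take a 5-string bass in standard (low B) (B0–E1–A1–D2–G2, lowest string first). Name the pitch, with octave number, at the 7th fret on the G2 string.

D3

Each fret is one semitone, so G2 + 7 = D3.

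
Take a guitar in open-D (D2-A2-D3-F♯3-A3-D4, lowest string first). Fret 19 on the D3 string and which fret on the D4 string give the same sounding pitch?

7

D3 at fret 19 is D3 + 19 semitones = A4.
The open D4 string is 12 semitones above the open D3, so the same pitch on the D4 string lies at fret 19 − 12 = 7.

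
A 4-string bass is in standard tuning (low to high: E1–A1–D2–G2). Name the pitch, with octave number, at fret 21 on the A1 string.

The open A1 string plus 21 semitones: A–A#–B–C–…–E–F–F#.
The walk passes from B into C 2 times, so the octave number goes from 1 to 3.
(Equivalently spelled G♭3.)

F♯3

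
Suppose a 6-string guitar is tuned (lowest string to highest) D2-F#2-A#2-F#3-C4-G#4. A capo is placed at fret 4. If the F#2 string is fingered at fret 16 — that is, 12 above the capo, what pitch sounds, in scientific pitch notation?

The capo raises the open F#2 by 4 semitones to A#2; fretting 12 more gives F#2 + 4 + 12 = F#2 + 16 semitones = A#3.

A#3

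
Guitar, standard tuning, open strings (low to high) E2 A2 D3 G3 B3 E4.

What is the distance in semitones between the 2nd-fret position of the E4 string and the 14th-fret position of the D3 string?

2 semitones

E4 at fret 2 → F#4 (MIDI 66); D3 at fret 14 → E4 (MIDI 64).
66 − 64 = 2, so the two pitches are 2 semitones apart, with F#4 the higher.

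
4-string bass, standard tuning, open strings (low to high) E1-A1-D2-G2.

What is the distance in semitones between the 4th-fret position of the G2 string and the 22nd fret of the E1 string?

G2 at fret 4 → B2 (MIDI 47); E1 at fret 22 → D3 (MIDI 50).
47 − 50 = -3, so the two pitches are 3 semitones apart, with D3 the higher.

3 semitones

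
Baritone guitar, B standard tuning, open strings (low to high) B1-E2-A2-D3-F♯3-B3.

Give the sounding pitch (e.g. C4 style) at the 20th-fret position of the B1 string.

G3

The open B1 string plus 20 semitones: B–C–C#–D–…–F–F#–G.
The walk passes from B into C 2 times, so the octave number goes from 1 to 3.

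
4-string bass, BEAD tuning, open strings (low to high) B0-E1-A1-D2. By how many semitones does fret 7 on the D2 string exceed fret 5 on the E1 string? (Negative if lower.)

12 semitones

D2 at fret 7 → A2 (MIDI 45); E1 at fret 5 → A1 (MIDI 33).
45 − 33 = 12, so the two pitches are 12 semitones apart.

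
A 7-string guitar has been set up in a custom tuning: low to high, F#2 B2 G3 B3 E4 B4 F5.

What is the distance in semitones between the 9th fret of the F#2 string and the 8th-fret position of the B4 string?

F#2 at fret 9 → D#3 (MIDI 51); B4 at fret 8 → G5 (MIDI 79).
51 − 79 = -28, so the two pitches are 28 semitones apart, with G5 the higher.

28 semitones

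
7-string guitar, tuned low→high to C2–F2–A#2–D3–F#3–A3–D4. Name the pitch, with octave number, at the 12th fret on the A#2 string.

A#2 is MIDI 46. Adding 12 gives 58, which is A#3.
(Equivalently spelled Bb3.)

A#3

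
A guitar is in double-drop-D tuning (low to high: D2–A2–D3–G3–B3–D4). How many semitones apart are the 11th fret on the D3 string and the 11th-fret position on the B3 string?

9 semitones

D3 at fret 11 → C♯4 (MIDI 61); B3 at fret 11 → A♯4 (MIDI 70).
61 − 70 = -9, so the two pitches are 9 semitones apart, with A♯4 the higher.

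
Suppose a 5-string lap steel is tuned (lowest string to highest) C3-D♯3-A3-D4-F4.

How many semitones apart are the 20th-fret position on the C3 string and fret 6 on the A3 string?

C3 at fret 20 → G♯4 (MIDI 68); A3 at fret 6 → D♯4 (MIDI 63).
68 − 63 = 5, so the two pitches are 5 semitones apart, with G♯4 the higher.

5 semitones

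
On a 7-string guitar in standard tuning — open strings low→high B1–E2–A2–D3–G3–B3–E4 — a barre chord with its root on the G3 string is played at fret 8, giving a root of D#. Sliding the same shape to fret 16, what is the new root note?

B

Moving from fret 8 to fret 16 shifts the root by 8 semitones.
D# up 8 semitones is B.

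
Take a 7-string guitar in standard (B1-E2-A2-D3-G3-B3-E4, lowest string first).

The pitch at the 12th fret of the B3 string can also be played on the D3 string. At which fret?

21

Fret 12 on B3 is MIDI 59 + 12 = 71 (B4). On the D3 string (open MIDI 50), that pitch is 71 − 50 = fret 21.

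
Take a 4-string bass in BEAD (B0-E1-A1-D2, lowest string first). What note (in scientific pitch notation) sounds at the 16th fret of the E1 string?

Each fret is one semitone, so E1 + 16 = G#2.
(Equivalently spelled Ab2.)

G#2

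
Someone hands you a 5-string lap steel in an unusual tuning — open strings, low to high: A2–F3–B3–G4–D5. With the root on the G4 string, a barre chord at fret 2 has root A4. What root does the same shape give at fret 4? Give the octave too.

Moving from fret 2 to fret 4 shifts the root by 2 semitones.
A4 up 2 semitones is B4.

B4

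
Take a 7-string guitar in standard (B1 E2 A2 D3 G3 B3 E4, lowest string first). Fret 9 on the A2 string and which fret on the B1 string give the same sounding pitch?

19

A2 at fret 9 is A2 + 9 semitones = F#3.
The open B1 string is 10 semitones below the open A2, so the same pitch on the B1 string lies at fret 9 + 10 = 19.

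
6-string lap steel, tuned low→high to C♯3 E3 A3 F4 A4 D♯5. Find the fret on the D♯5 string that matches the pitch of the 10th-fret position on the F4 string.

Fret 10 on F4 is MIDI 65 + 10 = 75 (D♯5). On the D♯5 string (open MIDI 75), that pitch is 75 − 75 = fret 0.

0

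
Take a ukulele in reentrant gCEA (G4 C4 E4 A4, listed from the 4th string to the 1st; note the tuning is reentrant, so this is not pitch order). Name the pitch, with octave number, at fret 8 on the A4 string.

F5

Each fret is one semitone, so A4 + 8 = F5.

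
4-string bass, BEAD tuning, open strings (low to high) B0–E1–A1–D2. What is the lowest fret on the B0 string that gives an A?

10

From B0, count semitones up the chromatic scale until reaching A: B–C–C#–D–…–G–G#–A — 10 steps.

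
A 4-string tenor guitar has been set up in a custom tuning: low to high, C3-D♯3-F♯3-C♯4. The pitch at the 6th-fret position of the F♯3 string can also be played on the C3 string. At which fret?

Fret 6 on F♯3 is MIDI 54 + 6 = 60 (C4). On the C3 string (open MIDI 48), that pitch is 60 − 48 = fret 12.

12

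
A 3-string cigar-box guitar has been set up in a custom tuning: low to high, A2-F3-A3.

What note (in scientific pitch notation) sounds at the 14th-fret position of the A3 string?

B4

A3 is MIDI 57. Adding 14 gives 71, which is B4.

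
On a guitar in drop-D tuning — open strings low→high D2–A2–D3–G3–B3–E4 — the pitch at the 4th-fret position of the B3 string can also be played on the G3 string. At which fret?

8

B3 at fret 4 is B3 + 4 semitones = D♯4.
The open G3 string is 4 semitones below the open B3, so the same pitch on the G3 string lies at fret 4 + 4 = 8.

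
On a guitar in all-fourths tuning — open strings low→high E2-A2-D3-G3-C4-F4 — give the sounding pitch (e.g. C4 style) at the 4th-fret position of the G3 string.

B3

G3 is MIDI 55. Adding 4 gives 59, which is B3.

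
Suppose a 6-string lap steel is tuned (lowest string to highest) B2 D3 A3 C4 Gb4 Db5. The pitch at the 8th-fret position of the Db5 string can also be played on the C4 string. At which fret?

Db5 at fret 8 is Db5 + 8 semitones = A5.
The open C4 string is 13 semitones below the open Db5, so the same pitch on the C4 string lies at fret 8 + 13 = 21.

21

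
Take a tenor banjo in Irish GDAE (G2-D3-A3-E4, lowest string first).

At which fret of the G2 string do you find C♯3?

6

C♯3 is 6 semitones above the open G2 (G–G#–A–A#–B–C–C#), so it sits at fret 6.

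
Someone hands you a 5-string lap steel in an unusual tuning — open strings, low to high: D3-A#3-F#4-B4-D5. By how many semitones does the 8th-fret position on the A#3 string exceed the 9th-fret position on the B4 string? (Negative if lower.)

-14 semitones

A#3 at fret 8 → F#4 (MIDI 66); B4 at fret 9 → G#5 (MIDI 80).
66 − 80 = -14, so the two pitches are 14 semitones apart.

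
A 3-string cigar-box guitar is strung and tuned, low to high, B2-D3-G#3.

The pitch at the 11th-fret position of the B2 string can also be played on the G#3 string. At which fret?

Fret 11 on B2 is MIDI 47 + 11 = 58 (A#3). On the G#3 string (open MIDI 56), that pitch is 58 − 56 = fret 2.

2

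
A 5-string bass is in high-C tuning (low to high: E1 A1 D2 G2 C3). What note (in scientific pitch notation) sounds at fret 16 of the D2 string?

F#3

Each fret is one semitone, so D2 + 16 = F#3.
(Equivalently spelled Gb3.)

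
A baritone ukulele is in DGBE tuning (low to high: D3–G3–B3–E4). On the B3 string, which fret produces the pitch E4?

5

E4 is 5 semitones above the open B3 (B–C–C#–D–D#–E), so it sits at fret 5.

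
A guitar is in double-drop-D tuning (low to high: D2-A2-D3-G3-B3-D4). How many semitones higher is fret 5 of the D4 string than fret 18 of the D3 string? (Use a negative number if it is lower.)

-1 semitone

D4 at fret 5 → G4 (MIDI 67); D3 at fret 18 → G#4 (MIDI 68).
67 − 68 = -1, so the two pitches are 1 semitone apart.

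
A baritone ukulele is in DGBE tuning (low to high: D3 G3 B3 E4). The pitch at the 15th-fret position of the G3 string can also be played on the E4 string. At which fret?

6

Fret 15 on G3 is MIDI 55 + 15 = 70 (A♯4). On the E4 string (open MIDI 64), that pitch is 70 − 64 = fret 6.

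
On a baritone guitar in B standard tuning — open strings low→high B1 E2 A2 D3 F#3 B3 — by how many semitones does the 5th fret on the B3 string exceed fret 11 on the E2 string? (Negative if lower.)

B3 at fret 5 → E4 (MIDI 64); E2 at fret 11 → D#3 (MIDI 51).
64 − 51 = 13, so the two pitches are 13 semitones apart.

13 semitones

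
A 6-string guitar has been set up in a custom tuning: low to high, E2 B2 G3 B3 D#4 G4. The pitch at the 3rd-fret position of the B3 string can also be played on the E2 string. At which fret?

Fret 3 on B3 is MIDI 59 + 3 = 62 (D4). On the E2 string (open MIDI 40), that pitch is 62 − 40 = fret 22.

22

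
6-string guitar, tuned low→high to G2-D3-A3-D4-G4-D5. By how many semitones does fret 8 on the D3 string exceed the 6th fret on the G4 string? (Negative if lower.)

D3 at fret 8 → A#3 (MIDI 58); G4 at fret 6 → C#5 (MIDI 73).
58 − 73 = -15, so the two pitches are 15 semitones apart.

-15 semitones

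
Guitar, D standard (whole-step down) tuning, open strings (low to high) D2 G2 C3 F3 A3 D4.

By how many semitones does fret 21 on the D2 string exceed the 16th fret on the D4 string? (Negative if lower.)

D2 at fret 21 → B3 (MIDI 59); D4 at fret 16 → F#5 (MIDI 78).
59 − 78 = -19, so the two pitches are 19 semitones apart.

-19 semitones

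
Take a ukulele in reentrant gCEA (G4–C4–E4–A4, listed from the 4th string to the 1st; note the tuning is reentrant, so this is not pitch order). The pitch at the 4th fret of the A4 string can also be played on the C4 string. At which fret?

13

A4 at fret 4 is A4 + 4 semitones = C#5.
The open C4 string is 9 semitones below the open A4, so the same pitch on the C4 string lies at fret 4 + 9 = 13.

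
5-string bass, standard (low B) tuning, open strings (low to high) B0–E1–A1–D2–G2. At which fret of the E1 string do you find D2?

10

D2 is 10 semitones above the open E1 (E–F–F#–G–…–C–C#–D), so it sits at fret 10.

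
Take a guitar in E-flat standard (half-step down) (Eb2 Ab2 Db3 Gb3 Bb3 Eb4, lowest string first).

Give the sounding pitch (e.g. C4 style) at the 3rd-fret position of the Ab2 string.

B2

The open Ab2 string plus 3 semitones: Ab–A–Bb–B.
No B→C boundary is crossed, so the octave stays at 2.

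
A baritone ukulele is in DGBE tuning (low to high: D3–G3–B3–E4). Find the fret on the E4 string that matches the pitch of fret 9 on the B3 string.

B3 at fret 9 is B3 + 9 semitones = G#4.
The open E4 string is 5 semitones above the open B3, so the same pitch on the E4 string lies at fret 9 − 5 = 4.

4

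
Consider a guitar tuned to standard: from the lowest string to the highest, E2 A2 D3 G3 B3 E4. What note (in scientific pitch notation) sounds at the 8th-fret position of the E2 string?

C3

Each fret is one semitone, so E2 + 8 = C3.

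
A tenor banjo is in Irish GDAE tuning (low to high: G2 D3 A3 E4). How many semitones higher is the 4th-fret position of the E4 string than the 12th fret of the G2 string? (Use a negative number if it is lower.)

E4 at fret 4 → G#4 (MIDI 68); G2 at fret 12 → G3 (MIDI 55).
68 − 55 = 13, so the two pitches are 13 semitones apart.

13 semitones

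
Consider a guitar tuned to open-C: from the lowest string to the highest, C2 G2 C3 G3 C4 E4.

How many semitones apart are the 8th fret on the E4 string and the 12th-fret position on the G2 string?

17 semitones

E4 at fret 8 → C5 (MIDI 72); G2 at fret 12 → G3 (MIDI 55).
72 − 55 = 17, so the two pitches are 17 semitones apart, with C5 the higher.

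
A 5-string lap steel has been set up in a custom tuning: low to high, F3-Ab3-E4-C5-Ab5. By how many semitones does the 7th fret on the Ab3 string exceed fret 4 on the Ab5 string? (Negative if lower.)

-21 semitones

Ab3 at fret 7 → Eb4 (MIDI 63); Ab5 at fret 4 → C6 (MIDI 84).
63 − 84 = -21, so the two pitches are 21 semitones apart.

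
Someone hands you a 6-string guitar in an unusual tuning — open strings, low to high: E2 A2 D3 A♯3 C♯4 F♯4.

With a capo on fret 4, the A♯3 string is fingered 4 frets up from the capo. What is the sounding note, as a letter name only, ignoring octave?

F♯

The capo raises the open A♯3 by 4 semitones to D4; fretting 4 more gives A♯3 + 4 + 4 = A♯3 + 8 semitones, landing on F♯.
(Also written G♭.)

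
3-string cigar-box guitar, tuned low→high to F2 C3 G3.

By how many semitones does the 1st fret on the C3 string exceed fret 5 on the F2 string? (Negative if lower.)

C3 at fret 1 → C#3 (MIDI 49); F2 at fret 5 → A#2 (MIDI 46).
49 − 46 = 3, so the two pitches are 3 semitones apart.

3 semitones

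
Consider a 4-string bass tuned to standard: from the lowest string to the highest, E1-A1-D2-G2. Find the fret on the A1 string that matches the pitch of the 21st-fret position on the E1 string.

16

Fret 21 on E1 is MIDI 28 + 21 = 49 (C♯3). On the A1 string (open MIDI 33), that pitch is 49 − 33 = fret 16.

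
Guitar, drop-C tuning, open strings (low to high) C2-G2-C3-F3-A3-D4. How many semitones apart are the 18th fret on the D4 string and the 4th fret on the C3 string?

D4 at fret 18 → G#5 (MIDI 80); C3 at fret 4 → E3 (MIDI 52).
80 − 52 = 28, so the two pitches are 28 semitones apart, with G#5 the higher.

28 semitones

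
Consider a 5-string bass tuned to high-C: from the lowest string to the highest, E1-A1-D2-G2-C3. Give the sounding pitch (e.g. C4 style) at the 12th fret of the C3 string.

C3 is MIDI 48. Adding 12 gives 60, which is C4.

C4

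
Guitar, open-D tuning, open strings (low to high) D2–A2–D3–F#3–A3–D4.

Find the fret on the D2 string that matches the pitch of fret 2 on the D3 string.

D3 at fret 2 is D3 + 2 semitones = E3.
The open D2 string is 12 semitones below the open D3, so the same pitch on the D2 string lies at fret 2 + 12 = 14.

14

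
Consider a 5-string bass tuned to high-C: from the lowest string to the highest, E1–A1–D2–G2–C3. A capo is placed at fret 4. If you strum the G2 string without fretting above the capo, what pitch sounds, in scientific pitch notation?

The capo raises the open G2 by 4 semitones to B2; fretting 0 more gives G2 + 4 + 0 = G2 + 4 semitones = B2.

B2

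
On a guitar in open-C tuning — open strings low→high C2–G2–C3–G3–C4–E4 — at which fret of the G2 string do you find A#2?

3

A#2 is 3 semitones above the open G2 (G–G#–A–A#), so it sits at fret 3.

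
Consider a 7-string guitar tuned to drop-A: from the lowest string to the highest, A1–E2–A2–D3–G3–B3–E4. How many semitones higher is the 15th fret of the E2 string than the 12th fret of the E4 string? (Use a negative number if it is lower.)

E2 at fret 15 → G3 (MIDI 55); E4 at fret 12 → E5 (MIDI 76).
55 − 76 = -21, so the two pitches are 21 semitones apart.

-21 semitones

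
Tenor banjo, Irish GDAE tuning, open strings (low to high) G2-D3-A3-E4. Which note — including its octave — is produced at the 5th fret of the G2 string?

C3

Each fret is one semitone, so G2 + 5 = C3.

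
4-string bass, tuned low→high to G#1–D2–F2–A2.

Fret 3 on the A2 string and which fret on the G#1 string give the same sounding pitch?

16

Fret 3 on A2 is MIDI 45 + 3 = 48 (C3). On the G#1 string (open MIDI 32), that pitch is 48 − 32 = fret 16.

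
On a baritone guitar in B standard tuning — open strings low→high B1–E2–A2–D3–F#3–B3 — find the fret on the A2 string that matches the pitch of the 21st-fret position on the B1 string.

11

B1 at fret 21 is B1 + 21 semitones = G#3.
The open A2 string is 10 semitones above the open B1, so the same pitch on the A2 string lies at fret 21 − 10 = 11.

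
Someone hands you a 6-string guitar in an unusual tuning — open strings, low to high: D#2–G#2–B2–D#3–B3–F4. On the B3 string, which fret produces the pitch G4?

G4 is 8 semitones above the open B3 (B–C–C#–D–D#–E–F–F#–G), so it sits at fret 8.

8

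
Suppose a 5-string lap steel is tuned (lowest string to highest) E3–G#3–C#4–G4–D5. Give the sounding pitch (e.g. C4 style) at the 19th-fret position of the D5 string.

A6

Each fret is one semitone, so D5 + 19 = A6.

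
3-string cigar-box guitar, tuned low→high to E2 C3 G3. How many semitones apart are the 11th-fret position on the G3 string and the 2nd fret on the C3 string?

16 semitones

G3 at fret 11 → F#4 (MIDI 66); C3 at fret 2 → D3 (MIDI 50).
66 − 50 = 16, so the two pitches are 16 semitones apart, with F#4 the higher.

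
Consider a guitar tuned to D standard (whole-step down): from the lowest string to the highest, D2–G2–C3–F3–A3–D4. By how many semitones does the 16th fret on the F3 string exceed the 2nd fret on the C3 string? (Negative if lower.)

19 semitones

F3 at fret 16 → A4 (MIDI 69); C3 at fret 2 → D3 (MIDI 50).
69 − 50 = 19, so the two pitches are 19 semitones apart.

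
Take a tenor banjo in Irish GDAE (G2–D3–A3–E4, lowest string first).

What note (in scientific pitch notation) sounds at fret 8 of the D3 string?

A#3

D3 is MIDI 50. Adding 8 gives 58, which is A#3.
(Equivalently spelled Bb3.)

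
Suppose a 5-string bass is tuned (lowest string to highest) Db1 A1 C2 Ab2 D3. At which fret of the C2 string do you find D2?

2

D2 is 2 semitones above the open C2 (C–Db–D), so it sits at fret 2.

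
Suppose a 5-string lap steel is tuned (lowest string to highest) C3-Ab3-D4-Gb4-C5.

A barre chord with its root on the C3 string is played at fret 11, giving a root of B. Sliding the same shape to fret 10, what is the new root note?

Bb

Moving from fret 11 to fret 10 shifts the root by -1 semitone.
B down 1 semitone is Bb.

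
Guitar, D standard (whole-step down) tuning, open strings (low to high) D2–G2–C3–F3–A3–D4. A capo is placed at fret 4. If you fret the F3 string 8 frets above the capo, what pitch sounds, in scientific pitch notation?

F4

The capo raises the open F3 by 4 semitones to A3; fretting 8 more gives F3 + 4 + 8 = F3 + 12 semitones = F4.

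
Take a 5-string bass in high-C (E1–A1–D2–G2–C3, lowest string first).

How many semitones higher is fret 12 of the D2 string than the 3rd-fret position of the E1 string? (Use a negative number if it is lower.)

D2 at fret 12 → D3 (MIDI 50); E1 at fret 3 → G1 (MIDI 31).
50 − 31 = 19, so the two pitches are 19 semitones apart.

19 semitones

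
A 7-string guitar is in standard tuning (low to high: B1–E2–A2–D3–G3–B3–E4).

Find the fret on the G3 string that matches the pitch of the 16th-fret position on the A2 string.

Fret 16 on A2 is MIDI 45 + 16 = 61 (C#4). On the G3 string (open MIDI 55), that pitch is 61 − 55 = fret 6.

6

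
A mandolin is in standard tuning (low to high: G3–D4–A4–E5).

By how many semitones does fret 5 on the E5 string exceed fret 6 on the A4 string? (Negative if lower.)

6 semitones

E5 at fret 5 → A5 (MIDI 81); A4 at fret 6 → D#5 (MIDI 75).
81 − 75 = 6, so the two pitches are 6 semitones apart.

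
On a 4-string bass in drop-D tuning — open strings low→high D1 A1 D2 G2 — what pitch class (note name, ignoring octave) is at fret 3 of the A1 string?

The open A1 string plus 3 semitones: A–A#–B–C.

C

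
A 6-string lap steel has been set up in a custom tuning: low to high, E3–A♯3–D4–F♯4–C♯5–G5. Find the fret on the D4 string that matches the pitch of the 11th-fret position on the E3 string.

E3 at fret 11 is E3 + 11 semitones = D♯4.
The open D4 string is 10 semitones above the open E3, so the same pitch on the D4 string lies at fret 11 − 10 = 1.

1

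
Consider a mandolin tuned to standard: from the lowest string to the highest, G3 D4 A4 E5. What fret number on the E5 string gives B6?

B6 is 19 semitones above the open E5 (E–F–F#–G–…–A–A#–B), so it sits at fret 19.

19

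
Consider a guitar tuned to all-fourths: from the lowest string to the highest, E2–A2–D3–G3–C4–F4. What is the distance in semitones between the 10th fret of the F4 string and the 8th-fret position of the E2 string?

F4 at fret 10 → D#5 (MIDI 75); E2 at fret 8 → C3 (MIDI 48).
75 − 48 = 27, so the two pitches are 27 semitones apart, with D#5 the higher.

27 semitones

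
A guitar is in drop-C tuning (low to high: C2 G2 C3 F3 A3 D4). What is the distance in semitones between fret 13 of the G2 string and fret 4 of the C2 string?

G2 at fret 13 → G#3 (MIDI 56); C2 at fret 4 → E2 (MIDI 40).
56 − 40 = 16, so the two pitches are 16 semitones apart, with G#3 the higher.

16 semitones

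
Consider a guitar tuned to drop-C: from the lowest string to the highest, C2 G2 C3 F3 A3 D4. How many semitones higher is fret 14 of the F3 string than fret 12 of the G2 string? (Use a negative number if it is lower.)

F3 at fret 14 → G4 (MIDI 67); G2 at fret 12 → G3 (MIDI 55).
67 − 55 = 12, so the two pitches are 12 semitones apart.

12 semitones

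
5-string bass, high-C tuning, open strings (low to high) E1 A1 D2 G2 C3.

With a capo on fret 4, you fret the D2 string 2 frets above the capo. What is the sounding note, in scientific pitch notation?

The capo raises the open D2 by 4 semitones to F#2; fretting 2 more gives D2 + 4 + 2 = D2 + 6 semitones = G#2.

G#2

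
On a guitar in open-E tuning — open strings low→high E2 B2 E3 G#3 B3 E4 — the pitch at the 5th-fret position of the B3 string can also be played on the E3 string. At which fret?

12

Fret 5 on B3 is MIDI 59 + 5 = 64 (E4). On the E3 string (open MIDI 52), that pitch is 64 − 52 = fret 12.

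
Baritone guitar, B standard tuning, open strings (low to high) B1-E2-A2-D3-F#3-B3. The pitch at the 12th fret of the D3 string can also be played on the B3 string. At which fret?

D3 at fret 12 is D3 + 12 semitones = D4.
The open B3 string is 9 semitones above the open D3, so the same pitch on the B3 string lies at fret 12 − 9 = 3.

3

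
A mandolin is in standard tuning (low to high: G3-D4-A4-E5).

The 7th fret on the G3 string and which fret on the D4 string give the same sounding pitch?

0

G3 at fret 7 is G3 + 7 semitones = D4.
The open D4 string is 7 semitones above the open G3, so the same pitch on the D4 string lies at fret 7 − 7 = 0.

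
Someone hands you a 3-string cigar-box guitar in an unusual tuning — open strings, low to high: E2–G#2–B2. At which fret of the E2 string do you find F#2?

2

F#2 is 2 semitones above the open E2 (E–F–F#), so it sits at fret 2.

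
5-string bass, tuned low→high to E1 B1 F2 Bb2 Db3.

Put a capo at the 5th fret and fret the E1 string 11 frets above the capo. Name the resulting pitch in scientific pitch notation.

The capo raises the open E1 by 5 semitones to A1; fretting 11 more gives E1 + 5 + 11 = E1 + 16 semitones = Ab2.
(Also written G#.)

Ab2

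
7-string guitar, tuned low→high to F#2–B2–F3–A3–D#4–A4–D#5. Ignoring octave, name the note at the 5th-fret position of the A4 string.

Each fret is one semitone, so A4 + 5 = D.

D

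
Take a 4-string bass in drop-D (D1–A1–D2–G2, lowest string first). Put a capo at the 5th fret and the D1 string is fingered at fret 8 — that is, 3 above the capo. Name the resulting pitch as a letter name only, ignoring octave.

The capo raises the open D1 by 5 semitones to G1; fretting 3 more gives D1 + 5 + 3 = D1 + 8 semitones, landing on A♯.

A♯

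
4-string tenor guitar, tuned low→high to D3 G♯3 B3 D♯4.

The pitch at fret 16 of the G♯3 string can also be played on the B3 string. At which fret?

13

Fret 16 on G♯3 is MIDI 56 + 16 = 72 (C5). On the B3 string (open MIDI 59), that pitch is 72 − 59 = fret 13.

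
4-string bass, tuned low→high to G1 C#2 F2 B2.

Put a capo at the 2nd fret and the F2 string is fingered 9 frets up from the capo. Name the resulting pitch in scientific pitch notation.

E3

The capo raises the open F2 by 2 semitones to G2; fretting 9 more gives F2 + 2 + 9 = F2 + 11 semitones = E3.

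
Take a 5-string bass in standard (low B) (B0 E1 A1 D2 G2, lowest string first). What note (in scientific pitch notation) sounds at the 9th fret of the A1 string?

F♯2

Each fret is one semitone, so A1 + 9 = F♯2.
(Equivalently spelled G♭2.)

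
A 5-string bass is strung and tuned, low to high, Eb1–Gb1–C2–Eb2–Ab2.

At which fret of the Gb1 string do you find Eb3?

21

Eb3 is 21 semitones above the open Gb1 (Gb–G–Ab–A–…–Db–D–Eb), so it sits at fret 21.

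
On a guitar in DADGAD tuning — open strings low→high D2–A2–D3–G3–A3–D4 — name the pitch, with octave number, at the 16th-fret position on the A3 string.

A3 is MIDI 57. Adding 16 gives 73, which is C#5.
(Equivalently spelled Db5.)

C#5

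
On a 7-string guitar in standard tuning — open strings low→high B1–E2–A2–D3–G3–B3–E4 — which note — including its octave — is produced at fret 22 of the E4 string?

The open E4 string plus 22 semitones: E–F–F#–G–…–C–C#–D.
The walk passes from B into C 2 times, so the octave number goes from 4 to 6.

D6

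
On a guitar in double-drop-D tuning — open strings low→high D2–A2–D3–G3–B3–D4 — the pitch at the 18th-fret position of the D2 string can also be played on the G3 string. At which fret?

1

D2 at fret 18 is D2 + 18 semitones = G♯3.
The open G3 string is 17 semitones above the open D2, so the same pitch on the G3 string lies at fret 18 − 17 = 1.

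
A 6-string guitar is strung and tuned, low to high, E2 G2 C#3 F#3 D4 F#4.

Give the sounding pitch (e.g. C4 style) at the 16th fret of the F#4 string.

Each fret is one semitone, so F#4 + 16 = A#5.
(Equivalently spelled Bb5.)

A#5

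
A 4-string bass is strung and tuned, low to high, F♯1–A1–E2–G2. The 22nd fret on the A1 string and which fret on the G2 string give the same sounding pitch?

Fret 22 on A1 is MIDI 33 + 22 = 55 (G3). On the G2 string (open MIDI 43), that pitch is 55 − 43 = fret 12.

12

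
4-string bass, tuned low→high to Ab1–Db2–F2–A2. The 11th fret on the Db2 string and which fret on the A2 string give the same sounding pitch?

3

Db2 at fret 11 is Db2 + 11 semitones = C3.
The open A2 string is 8 semitones above the open Db2, so the same pitch on the A2 string lies at fret 11 − 8 = 3.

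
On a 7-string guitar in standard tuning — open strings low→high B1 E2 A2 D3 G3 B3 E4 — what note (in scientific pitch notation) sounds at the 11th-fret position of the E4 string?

D#5

E4 is MIDI 64. Adding 11 gives 75, which is D#5.
(Equivalently spelled Eb5.)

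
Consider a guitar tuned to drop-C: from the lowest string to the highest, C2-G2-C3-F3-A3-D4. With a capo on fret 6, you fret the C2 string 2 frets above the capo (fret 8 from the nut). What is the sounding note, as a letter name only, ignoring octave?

G#

The capo raises the open C2 by 6 semitones to F#2; fretting 2 more gives C2 + 6 + 2 = C2 + 8 semitones, landing on G#.
(Also written Ab.)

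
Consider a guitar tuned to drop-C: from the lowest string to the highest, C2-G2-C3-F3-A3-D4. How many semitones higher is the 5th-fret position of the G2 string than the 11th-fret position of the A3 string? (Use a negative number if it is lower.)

-20 semitones

G2 at fret 5 → C3 (MIDI 48); A3 at fret 11 → G♯4 (MIDI 68).
48 − 68 = -20, so the two pitches are 20 semitones apart.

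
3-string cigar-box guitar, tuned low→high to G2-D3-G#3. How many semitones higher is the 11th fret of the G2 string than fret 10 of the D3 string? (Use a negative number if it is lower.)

-6 semitones

G2 at fret 11 → F#3 (MIDI 54); D3 at fret 10 → C4 (MIDI 60).
54 − 60 = -6, so the two pitches are 6 semitones apart.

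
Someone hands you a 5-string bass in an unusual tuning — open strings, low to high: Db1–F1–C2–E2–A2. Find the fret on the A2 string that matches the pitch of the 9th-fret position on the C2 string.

0

C2 at fret 9 is C2 + 9 semitones = A2.
The open A2 string is 9 semitones above the open C2, so the same pitch on the A2 string lies at fret 9 − 9 = 0.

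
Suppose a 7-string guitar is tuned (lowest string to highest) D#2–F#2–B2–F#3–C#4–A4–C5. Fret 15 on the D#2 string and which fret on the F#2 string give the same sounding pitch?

12

D#2 at fret 15 is D#2 + 15 semitones = F#3.
The open F#2 string is 3 semitones above the open D#2, so the same pitch on the F#2 string lies at fret 15 − 3 = 12.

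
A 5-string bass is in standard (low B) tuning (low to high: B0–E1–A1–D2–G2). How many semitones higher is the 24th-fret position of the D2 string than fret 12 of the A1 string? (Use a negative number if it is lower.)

D2 at fret 24 → D4 (MIDI 62); A1 at fret 12 → A2 (MIDI 45).
62 − 45 = 17, so the two pitches are 17 semitones apart.

17 semitones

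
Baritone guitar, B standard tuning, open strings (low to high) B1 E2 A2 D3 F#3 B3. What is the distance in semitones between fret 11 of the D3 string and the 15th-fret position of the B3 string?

D3 at fret 11 → C#4 (MIDI 61); B3 at fret 15 → D5 (MIDI 74).
61 − 74 = -13, so the two pitches are 13 semitones apart, with D5 the higher.

13 semitones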